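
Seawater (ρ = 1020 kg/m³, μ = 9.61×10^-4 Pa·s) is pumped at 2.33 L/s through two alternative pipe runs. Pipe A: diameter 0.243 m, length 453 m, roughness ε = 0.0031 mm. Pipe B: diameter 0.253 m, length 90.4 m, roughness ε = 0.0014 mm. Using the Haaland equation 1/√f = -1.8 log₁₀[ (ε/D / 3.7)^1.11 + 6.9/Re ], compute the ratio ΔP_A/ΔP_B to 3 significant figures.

Pipe A: V = Q/A = 0.00233/0.04638 = 0.05024 m/s; Re = 1.296e+04; ε/D = 1.28e-05; Haaland → f = 0.02881; ΔP_A = f(L/D)(ρV²/2) = 69.14 Pa.
Pipe B: V = Q/A = 0.00233/0.05027 = 0.04635 m/s; Re = 1.245e+04; ε/D = 5.53e-06; Haaland → f = 0.02911; ΔP_B = f(L/D)(ρV²/2) = 11.4 Pa.
ΔP_A/ΔP_B = 69.14/11.4 = 6.07.

ΔP_A/ΔP_B ≈ 6.07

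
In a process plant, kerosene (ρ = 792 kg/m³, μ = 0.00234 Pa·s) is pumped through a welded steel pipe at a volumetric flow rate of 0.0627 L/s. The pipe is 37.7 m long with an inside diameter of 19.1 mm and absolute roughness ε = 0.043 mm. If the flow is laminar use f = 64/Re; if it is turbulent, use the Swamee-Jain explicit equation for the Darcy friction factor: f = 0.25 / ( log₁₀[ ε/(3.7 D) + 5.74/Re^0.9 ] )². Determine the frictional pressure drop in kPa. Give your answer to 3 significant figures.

ΔP ≈ 1.69 kPa

Q = 0.0627 L/s = 0.0627/1000 = 6.27e-05 m³/s.
Cross-sectional area A = πD²/4 = π(0.0191)²/4 = 0.0002865 m²; mean velocity V = Q/A = 6.27e-05/0.0002865 = 0.2188 m/s.
Reynolds number Re = ρVD/μ = 792 · 0.2188 · 0.0191 / 0.00234 = 1415.
Re < 2300 → laminar flow, so f = 64/Re = 64/1415 = 0.04524 (the turbulent correlation is not needed).
Darcy-Weisbach: ΔP = f(L/D)(ρV²/2) = 0.04524·(37.7/0.0191)·(792·0.2188²/2) = 0.04524·1974·18.96 = 1693 Pa.
ΔP = 1693 Pa = 1.69 kPa.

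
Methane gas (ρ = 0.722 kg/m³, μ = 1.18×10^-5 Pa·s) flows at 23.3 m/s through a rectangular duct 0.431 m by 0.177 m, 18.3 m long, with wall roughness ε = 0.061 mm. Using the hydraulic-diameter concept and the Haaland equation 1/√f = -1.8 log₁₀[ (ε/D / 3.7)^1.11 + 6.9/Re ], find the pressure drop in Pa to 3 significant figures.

Hydraulic diameter D_h = 4A/P = 4·(0.431·0.177)/(2·(0.431+0.177)) = 0.3051/1.216 = 0.2509 m.
Re = ρVD_h/μ = 0.722·23.3·0.2509/1.18e-05 = 3.578e+05.
ε/D_h = 6.1e-05/0.2509 = 0.000243; Haaland gives 1/√f = -1.8 log₁₀[2.28e-05+1.93e-05] = 7.877, so f = 0.01612.
ΔP = f(L/D_h)(ρV²/2) = 0.01612·18.3/0.2509·196 = 230.3 Pa.

ΔP ≈ 230 Pa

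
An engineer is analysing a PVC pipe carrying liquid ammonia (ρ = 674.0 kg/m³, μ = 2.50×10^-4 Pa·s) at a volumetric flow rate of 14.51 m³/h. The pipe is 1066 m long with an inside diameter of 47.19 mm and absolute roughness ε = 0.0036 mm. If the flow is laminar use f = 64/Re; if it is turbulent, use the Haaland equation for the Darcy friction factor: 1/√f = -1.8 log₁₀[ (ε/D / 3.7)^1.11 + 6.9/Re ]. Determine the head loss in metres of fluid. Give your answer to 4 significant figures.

h_f ≈ 92.15 m

Q = 14.51 m³/h = 14.51/3600 = 0.004031 m³/s.
Cross-sectional area A = πD²/4 = π(0.04719)²/4 = 0.001749 m²; mean velocity V = Q/A = 0.004031/0.001749 = 2.304 m/s.
Reynolds number Re = ρVD/μ = 674 · 2.304 · 0.04719 / 0.00025 = 2.932e+05.
Re > 4000 → turbulent. Relative roughness ε/D = 3.6e-06/0.04719 = 7.63e-05. Haaland: 1/√f = -1.8 log₁₀[(7.63e-05/3.7)^1.11 + 6.9/2.932e+05] = -1.8 log₁₀[6.29e-06 + 2.35e-05] = 8.146, so f = 0.01507.
Darcy-Weisbach: ΔP = f(L/D)(ρV²/2) = 0.01507·(1066/0.04719)·(674·2.304²/2) = 0.01507·2.259e+04·1790 = 6.093e+05 Pa.
Head loss h_f = ΔP/(ρg) = 6.093e+05/(674·9.81) = 92.15 m.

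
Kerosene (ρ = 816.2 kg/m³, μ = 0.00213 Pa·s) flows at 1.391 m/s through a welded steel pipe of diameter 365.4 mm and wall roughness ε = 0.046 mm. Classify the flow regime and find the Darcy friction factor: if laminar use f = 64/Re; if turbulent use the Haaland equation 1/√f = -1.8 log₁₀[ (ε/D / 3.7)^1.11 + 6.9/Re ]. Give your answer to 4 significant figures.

f ≈ 0.01644

Re = ρVD/μ = 816.2·1.391·0.3654/0.00213 = 1.948e+05.
Re > 4000 → turbulent. ε/D = 4.6e-05/0.3654 = 0.000126; Haaland: 1/√f = -1.8 log₁₀[1.1e-05 + 3.54e-05] = 7.8, so f = 0.01644.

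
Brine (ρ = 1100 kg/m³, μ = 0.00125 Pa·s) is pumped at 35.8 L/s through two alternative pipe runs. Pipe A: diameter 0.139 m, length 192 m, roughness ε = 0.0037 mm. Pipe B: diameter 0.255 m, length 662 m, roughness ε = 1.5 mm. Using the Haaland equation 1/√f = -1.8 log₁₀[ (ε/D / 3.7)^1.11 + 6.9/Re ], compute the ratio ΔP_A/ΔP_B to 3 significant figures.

ΔP_A/ΔP_B ≈ 2.72

Pipe A: V = Q/A = 0.0358/0.01517 = 2.359 m/s; Re = 2.886e+05; ε/D = 2.66e-05; Haaland → f = 0.01467; ΔP_A = f(L/D)(ρV²/2) = 6.202e+04 Pa.
Pipe B: V = Q/A = 0.0358/0.05107 = 0.701 m/s; Re = 1.573e+05; ε/D = 0.00588; Haaland → f = 0.03248; ΔP_B = f(L/D)(ρV²/2) = 2.279e+04 Pa.
ΔP_A/ΔP_B = 6.202e+04/2.279e+04 = 2.72.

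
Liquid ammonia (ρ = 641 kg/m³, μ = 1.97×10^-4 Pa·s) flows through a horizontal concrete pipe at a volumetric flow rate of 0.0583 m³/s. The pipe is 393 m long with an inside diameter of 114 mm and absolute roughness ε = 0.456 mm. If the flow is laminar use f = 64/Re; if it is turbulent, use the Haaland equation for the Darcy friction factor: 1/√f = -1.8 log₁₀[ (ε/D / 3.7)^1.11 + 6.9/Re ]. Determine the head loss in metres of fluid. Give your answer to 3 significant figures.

h_f ≈ 163 m

Cross-sectional area A = πD²/4 = π(0.114)²/4 = 0.01021 m²; mean velocity V = Q/A = 0.0583/0.01021 = 5.712 m/s.
Reynolds number Re = ρVD/μ = 641 · 5.712 · 0.114 / 0.000197 = 2.119e+06.
Re > 4000 → turbulent. Relative roughness ε/D = 0.000456/0.114 = 0.004. Haaland: 1/√f = -1.8 log₁₀[(0.004/3.7)^1.11 + 6.9/2.119e+06] = -1.8 log₁₀[0.00051 + 3.26e-06] = 5.921, so f = 0.02852.
Darcy-Weisbach: ΔP = f(L/D)(ρV²/2) = 0.02852·(393/0.114)·(641·5.712²/2) = 0.02852·3447·1.046e+04 = 1.028e+06 Pa.
Head loss h_f = ΔP/(ρg) = 1.028e+06/(641·9.81) = 163 m.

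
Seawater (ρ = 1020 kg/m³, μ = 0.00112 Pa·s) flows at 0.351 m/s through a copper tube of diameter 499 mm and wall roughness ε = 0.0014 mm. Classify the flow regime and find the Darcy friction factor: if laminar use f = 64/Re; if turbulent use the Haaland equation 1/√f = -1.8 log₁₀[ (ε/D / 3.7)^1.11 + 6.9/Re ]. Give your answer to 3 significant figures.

Re = ρVD/μ = 1020·0.351·0.499/0.00112 = 1.595e+05.
Re > 4000 → turbulent. ε/D = 1.4e-06/0.499 = 2.81e-06; Haaland: 1/√f = -1.8 log₁₀[1.61e-07 + 4.33e-05] = 7.852, so f = 0.01622.

f ≈ 0.0162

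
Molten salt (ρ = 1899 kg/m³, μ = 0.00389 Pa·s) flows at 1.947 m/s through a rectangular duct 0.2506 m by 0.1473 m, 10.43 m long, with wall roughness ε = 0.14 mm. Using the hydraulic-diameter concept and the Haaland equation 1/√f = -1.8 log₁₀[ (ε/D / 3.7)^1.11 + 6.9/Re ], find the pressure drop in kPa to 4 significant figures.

ΔP ≈ 4.056 kPa

Hydraulic diameter D_h = 4A/P = 4·(0.2506·0.1473)/(2·(0.2506+0.1473)) = 0.1477/0.7958 = 0.1855 m.
Re = ρVD_h/μ = 1899·1.947·0.1855/0.00389 = 1.764e+05.
ε/D_h = 0.00014/0.1855 = 0.000755; Haaland gives 1/√f = -1.8 log₁₀[8.01e-05+3.91e-05] = 7.063, so f = 0.02005.
ΔP = f(L/D_h)(ρV²/2) = 0.02005·10.43/0.1855·3599 = 4056 Pa.
ΔP = 4.056 kPa.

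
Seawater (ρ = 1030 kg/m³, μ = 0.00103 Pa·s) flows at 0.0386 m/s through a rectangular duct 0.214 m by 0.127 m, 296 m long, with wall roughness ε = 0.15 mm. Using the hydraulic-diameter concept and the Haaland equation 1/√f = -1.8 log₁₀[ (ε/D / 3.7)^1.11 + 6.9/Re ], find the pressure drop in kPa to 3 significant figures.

ΔP ≈ 0.0519 kPa

Hydraulic diameter D_h = 4A/P = 4·(0.214·0.127)/(2·(0.214+0.127)) = 0.1087/0.682 = 0.1594 m.
Re = ρVD_h/μ = 1030·0.0386·0.1594/0.00103 = 6153.
ε/D_h = 0.00015/0.1594 = 0.000941; Haaland gives 1/√f = -1.8 log₁₀[0.000102+0.00112] = 5.242, so f = 0.03639.
ΔP = f(L/D_h)(ρV²/2) = 0.03639·296/0.1594·0.7673 = 51.85 Pa.
ΔP = 0.0519 kPa.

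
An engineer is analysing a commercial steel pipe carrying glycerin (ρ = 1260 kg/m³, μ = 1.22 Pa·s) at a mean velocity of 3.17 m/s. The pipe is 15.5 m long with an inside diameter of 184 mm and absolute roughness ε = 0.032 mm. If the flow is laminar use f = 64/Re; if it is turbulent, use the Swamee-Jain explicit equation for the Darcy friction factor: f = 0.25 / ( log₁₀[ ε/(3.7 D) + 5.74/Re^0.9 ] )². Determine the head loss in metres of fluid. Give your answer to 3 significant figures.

h_f ≈ 4.58 m

Reynolds number Re = ρVD/μ = 1260 · 3.17 · 0.184 / 1.22 = 602.4.
Re < 2300 → laminar flow, so f = 64/Re = 64/602.4 = 0.1062 (the turbulent correlation is not needed).
Darcy-Weisbach: ΔP = f(L/D)(ρV²/2) = 0.1062·(15.5/0.184)·(1260·3.17²/2) = 0.1062·84.24·6331 = 5.666e+04 Pa.
Head loss h_f = ΔP/(ρg) = 5.666e+04/(1260·9.81) = 4.58 m.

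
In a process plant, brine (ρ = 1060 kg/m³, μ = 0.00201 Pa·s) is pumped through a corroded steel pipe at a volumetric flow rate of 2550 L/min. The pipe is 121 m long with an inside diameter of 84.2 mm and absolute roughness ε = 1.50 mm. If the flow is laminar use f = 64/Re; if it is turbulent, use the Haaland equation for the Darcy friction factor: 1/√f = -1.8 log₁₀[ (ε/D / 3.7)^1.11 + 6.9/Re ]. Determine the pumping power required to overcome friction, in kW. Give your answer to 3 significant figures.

P ≈ 88.2 kW

Q = 2550 L/min = 2550/60000 = 0.0425 m³/s.
Cross-sectional area A = πD²/4 = π(0.0842)²/4 = 0.005568 m²; mean velocity V = Q/A = 0.0425/0.005568 = 7.633 m/s.
Reynolds number Re = ρVD/μ = 1060 · 7.633 · 0.0842 / 0.00201 = 3.389e+05.
Re > 4000 → turbulent. Relative roughness ε/D = 0.0015/0.0842 = 0.0178. Haaland: 1/√f = -1.8 log₁₀[(0.0178/3.7)^1.11 + 6.9/3.389e+05] = -1.8 log₁₀[0.00268 + 2.04e-05] = 4.624, so f = 0.04676.
Darcy-Weisbach: ΔP = f(L/D)(ρV²/2) = 0.04676·(121/0.0842)·(1060·7.633²/2) = 0.04676·1437·3.088e+04 = 2.075e+06 Pa.
Pumping power P = QΔP = 0.0425·2.075e+06 = 88190 W = 88.2 kW.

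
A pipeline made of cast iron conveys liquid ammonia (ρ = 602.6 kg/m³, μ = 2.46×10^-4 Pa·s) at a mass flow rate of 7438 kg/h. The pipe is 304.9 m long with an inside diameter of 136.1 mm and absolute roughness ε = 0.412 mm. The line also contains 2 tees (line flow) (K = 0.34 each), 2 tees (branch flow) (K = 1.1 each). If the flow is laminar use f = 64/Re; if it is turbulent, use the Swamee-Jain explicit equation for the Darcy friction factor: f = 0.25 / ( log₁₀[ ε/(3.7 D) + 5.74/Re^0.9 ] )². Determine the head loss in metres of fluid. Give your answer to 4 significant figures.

ṁ = 7438 kg/h = 7438/3600 = 2.066 kg/s.
A = πD²/4 = π(0.1361)²/4 = 0.01455 m²; mean velocity V = ṁ/(ρA) = 2.066/(602.6 · 0.01455) = 0.2357 m/s.
Reynolds number Re = ρVD/μ = 602.6 · 0.2357 · 0.1361 / 0.000246 = 7.857e+04.
Re > 4000 → turbulent. Relative roughness ε/D = 0.000412/0.1361 = 0.00303. Swamee-Jain: f = 0.25/(log₁₀[0.00303/3.7 + 5.74/7.857e+04^0.9])² = 0.25/(log₁₀[0.000818 + 0.000226])² = 0.25/(-2.981)² = 0.02812.
Total minor-loss coefficient ΣK = 2·0.34 + 2·1.1 = 2.88.
ΔP = [f·L/D + ΣK]·(ρV²/2) = [0.02812·304.9/0.1361 + 2.88]·(602.6·0.2357²/2) = [63.01 + 2.88]·16.74 = 1103 Pa.
Head loss h_f = ΔP/(ρg) = 1103/(602.6·9.81) = 0.1865 m.

h_f ≈ 0.1865 m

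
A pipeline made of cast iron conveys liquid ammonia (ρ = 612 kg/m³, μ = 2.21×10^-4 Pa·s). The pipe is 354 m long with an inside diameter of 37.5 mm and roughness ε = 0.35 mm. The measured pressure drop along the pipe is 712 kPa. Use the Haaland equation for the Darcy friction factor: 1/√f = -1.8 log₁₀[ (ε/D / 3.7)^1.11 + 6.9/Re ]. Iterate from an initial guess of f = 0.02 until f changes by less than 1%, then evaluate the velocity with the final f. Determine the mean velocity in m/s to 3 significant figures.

Rearranging Darcy-Weisbach: V = √(2·ΔP·D/(f·L·ρ)). With ε/D = 0.00035/0.0375 = 0.00933, iterate starting from f = 0.02:
  f = 0.02 → V = √(2·7.12e+05·0.0375/(0.02·354·612)) = 3.511 m/s; Re = ρVD/μ = 3.646e+05; f → 0.03727
  f = 0.03727 → V = 2.572 m/s; Re = 2.671e+05; f → 0.03733
Converged (Δf/f < 1%). With the final f = 0.03733: V = √(2·7.12e+05·0.0375/(0.03733·354·612)) = 2.57 m/s.

V ≈ 2.57 m/s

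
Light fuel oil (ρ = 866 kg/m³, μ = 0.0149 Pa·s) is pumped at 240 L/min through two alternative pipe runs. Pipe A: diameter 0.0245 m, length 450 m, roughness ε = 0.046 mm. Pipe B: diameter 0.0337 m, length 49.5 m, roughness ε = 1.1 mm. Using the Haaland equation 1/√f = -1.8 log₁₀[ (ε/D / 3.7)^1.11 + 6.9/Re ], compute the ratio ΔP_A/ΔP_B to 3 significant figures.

Pipe A: V = Q/A = 0.004/0.0004714 = 8.485 m/s; Re = 1.208e+04; ε/D = 0.00188; Haaland → f = 0.03208; ΔP_A = f(L/D)(ρV²/2) = 1.837e+07 Pa.
Pipe B: V = Q/A = 0.004/0.000892 = 4.484 m/s; Re = 8784; ε/D = 0.0326; Haaland → f = 0.06264; ΔP_B = f(L/D)(ρV²/2) = 8.012e+05 Pa.
ΔP_A/ΔP_B = 1.837e+07/8.012e+05 = 22.9.

ΔP_A/ΔP_B ≈ 22.9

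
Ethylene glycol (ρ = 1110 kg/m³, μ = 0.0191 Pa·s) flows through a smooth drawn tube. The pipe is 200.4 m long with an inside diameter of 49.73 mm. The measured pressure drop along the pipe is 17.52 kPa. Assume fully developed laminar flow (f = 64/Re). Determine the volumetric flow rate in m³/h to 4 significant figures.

For laminar flow, f = 64/Re with Re = ρVD/μ, so Darcy-Weisbach reduces to ΔP = 32μLV/D². Solving for V: V = ΔP·D²/(32μL) = 1.752e+04·(0.04973)²/(32·0.0191·200.4) = 0.3537 m/s.
Check: Re = ρVD/μ = 1110·0.3537·0.04973/0.0191 = 1022 < 2300, so the laminar assumption holds.
Q = V·A = 0.3537·(π/4·0.04973²) = 0.0006871 m³/s = 2.474 m³/h.

Q ≈ 2.474 m³/h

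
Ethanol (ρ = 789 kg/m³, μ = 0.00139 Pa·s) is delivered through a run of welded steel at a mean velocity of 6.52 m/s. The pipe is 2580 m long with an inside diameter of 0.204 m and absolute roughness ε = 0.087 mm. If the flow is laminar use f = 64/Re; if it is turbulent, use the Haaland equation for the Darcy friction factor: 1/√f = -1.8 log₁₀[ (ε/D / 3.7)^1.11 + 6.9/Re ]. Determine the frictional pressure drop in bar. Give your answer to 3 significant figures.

ΔP ≈ 35.6 bar

Reynolds number Re = ρVD/μ = 789 · 6.52 · 0.204 / 0.00139 = 7.55e+05.
Re > 4000 → turbulent. Relative roughness ε/D = 8.7e-05/0.204 = 0.000426. Haaland: 1/√f = -1.8 log₁₀[(0.000426/3.7)^1.11 + 6.9/7.55e+05] = -1.8 log₁₀[4.25e-05 + 9.14e-06] = 7.717, so f = 0.01679.
Darcy-Weisbach: ΔP = f(L/D)(ρV²/2) = 0.01679·(2580/0.204)·(789·6.52²/2) = 0.01679·1.265e+04·1.677e+04 = 3.562e+06 Pa.
ΔP = 3.562e+06 Pa = 35.6 bar.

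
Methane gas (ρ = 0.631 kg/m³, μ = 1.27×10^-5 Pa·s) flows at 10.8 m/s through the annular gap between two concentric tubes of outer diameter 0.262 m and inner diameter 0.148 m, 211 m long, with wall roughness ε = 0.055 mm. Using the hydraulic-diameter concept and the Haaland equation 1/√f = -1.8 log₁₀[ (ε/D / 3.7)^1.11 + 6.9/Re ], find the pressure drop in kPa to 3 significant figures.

ΔP ≈ 1.46 kPa

Hydraulic diameter D_h = 4A/P = D_o - D_i = 0.262 - 0.148 = 0.114 m.
Re = ρVD_h/μ = 0.631·10.8·0.114/1.27e-05 = 6.117e+04.
ε/D_h = 5.5e-05/0.114 = 0.000482; Haaland gives 1/√f = -1.8 log₁₀[4.87e-05+0.000113] = 6.825, so f = 0.02147.
ΔP = f(L/D_h)(ρV²/2) = 0.02147·211/0.114·36.8 = 1462 Pa.
ΔP = 1.46 kPa.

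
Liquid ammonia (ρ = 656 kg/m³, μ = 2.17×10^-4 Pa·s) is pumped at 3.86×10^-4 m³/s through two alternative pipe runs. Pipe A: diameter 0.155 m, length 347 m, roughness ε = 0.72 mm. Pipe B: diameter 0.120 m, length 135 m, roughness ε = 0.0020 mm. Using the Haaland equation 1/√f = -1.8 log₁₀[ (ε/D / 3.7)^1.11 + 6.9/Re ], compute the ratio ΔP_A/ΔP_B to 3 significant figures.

Pipe A: V = Q/A = 0.000386/0.01887 = 0.02046 m/s; Re = 9585; ε/D = 0.00465; Haaland → f = 0.03724; ΔP_A = f(L/D)(ρV²/2) = 11.44 Pa.
Pipe B: V = Q/A = 0.000386/0.01131 = 0.03413 m/s; Re = 1.238e+04; ε/D = 1.67e-05; Haaland → f = 0.02917; ΔP_B = f(L/D)(ρV²/2) = 12.54 Pa.
ΔP_A/ΔP_B = 11.44/12.54 = 0.913.

ΔP_A/ΔP_B ≈ 0.913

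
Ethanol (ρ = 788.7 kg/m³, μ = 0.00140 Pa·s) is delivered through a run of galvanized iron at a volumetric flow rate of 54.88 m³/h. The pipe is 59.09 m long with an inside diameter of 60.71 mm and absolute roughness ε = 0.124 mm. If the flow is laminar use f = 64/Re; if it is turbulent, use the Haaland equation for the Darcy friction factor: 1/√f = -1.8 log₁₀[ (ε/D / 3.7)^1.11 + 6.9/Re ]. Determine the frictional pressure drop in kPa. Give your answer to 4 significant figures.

ΔP ≈ 260.3 kPa

Q = 54.88 m³/h = 54.88/3600 = 0.01524 m³/s.
Cross-sectional area A = πD²/4 = π(0.06071)²/4 = 0.002895 m²; mean velocity V = Q/A = 0.01524/0.002895 = 5.266 m/s.
Reynolds number Re = ρVD/μ = 788.7 · 5.266 · 0.06071 / 0.0014 = 1.801e+05.
Re > 4000 → turbulent. Relative roughness ε/D = 0.000124/0.06071 = 0.00204. Haaland: 1/√f = -1.8 log₁₀[(0.00204/3.7)^1.11 + 6.9/1.801e+05] = -1.8 log₁₀[0.000242 + 3.83e-05] = 6.395, so f = 0.02446.
Darcy-Weisbach: ΔP = f(L/D)(ρV²/2) = 0.02446·(59.09/0.06071)·(788.7·5.266²/2) = 0.02446·973.3·1.094e+04 = 2.603e+05 Pa.
ΔP = 2.603e+05 Pa = 260.3 kPa.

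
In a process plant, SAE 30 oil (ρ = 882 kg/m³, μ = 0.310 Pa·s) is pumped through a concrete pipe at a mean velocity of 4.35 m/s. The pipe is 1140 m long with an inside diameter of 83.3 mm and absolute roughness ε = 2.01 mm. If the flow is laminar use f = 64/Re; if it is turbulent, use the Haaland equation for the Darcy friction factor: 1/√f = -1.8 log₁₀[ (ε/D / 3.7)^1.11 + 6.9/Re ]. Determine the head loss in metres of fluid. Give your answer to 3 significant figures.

Reynolds number Re = ρVD/μ = 882 · 4.35 · 0.0833 / 0.31 = 1031.
Re < 2300 → laminar flow, so f = 64/Re = 64/1031 = 0.06208 (the turbulent correlation is not needed).
Darcy-Weisbach: ΔP = f(L/D)(ρV²/2) = 0.06208·(1140/0.0833)·(882·4.35²/2) = 0.06208·1.369e+04·8345 = 7.09e+06 Pa.
Head loss h_f = ΔP/(ρg) = 7.09e+06/(882·9.81) = 819 m.

h_f ≈ 819 m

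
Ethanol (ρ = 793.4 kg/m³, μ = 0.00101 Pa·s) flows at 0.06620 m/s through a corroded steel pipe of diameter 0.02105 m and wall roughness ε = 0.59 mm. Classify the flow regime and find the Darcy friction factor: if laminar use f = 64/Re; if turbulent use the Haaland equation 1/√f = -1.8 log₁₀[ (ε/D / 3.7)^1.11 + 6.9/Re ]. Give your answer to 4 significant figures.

Re = ρVD/μ = 793.4·0.0662·0.02105/0.00101 = 1095.
Re < 2300 → laminar, so f = 64/Re = 0.05847 (roughness is irrelevant in laminar flow).

f ≈ 0.05847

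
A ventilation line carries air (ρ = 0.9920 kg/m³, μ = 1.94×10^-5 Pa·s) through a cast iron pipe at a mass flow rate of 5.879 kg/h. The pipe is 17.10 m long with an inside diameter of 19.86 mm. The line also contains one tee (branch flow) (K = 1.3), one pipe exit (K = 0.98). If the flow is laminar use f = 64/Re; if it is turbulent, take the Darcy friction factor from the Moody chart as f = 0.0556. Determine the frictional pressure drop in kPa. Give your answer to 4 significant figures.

ṁ = 5.879 kg/h = 5.879/3600 = 0.001633 kg/s.
A = πD²/4 = π(0.01986)²/4 = 0.0003098 m²; mean velocity V = ṁ/(ρA) = 0.001633/(0.992 · 0.0003098) = 5.314 m/s.
Reynolds number Re = ρVD/μ = 0.992 · 5.314 · 0.01986 / 1.94e-05 = 5397.
Re > 4000 → turbulent; use the Moody-chart value f = 0.0556.
Total minor-loss coefficient ΣK = 1·1.3 + 1·0.98 = 2.28.
ΔP = [f·L/D + ΣK]·(ρV²/2) = [0.0556·17.1/0.01986 + 2.28]·(0.992·5.314²/2) = [47.87 + 2.28]·14.01 = 702.5 Pa.
ΔP = 702.5 Pa = 0.7025 kPa.

ΔP ≈ 0.7025 kPa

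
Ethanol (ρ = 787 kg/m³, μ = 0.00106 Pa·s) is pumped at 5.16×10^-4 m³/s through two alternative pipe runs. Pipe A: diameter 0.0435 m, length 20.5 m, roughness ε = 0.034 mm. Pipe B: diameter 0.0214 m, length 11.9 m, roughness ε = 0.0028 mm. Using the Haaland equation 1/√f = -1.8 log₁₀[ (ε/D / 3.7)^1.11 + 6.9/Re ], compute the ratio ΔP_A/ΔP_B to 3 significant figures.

ΔP_A/ΔP_B ≈ 0.0612

Pipe A: V = Q/A = 0.000516/0.001486 = 0.3472 m/s; Re = 1.121e+04; ε/D = 0.000782; Haaland → f = 0.03099; ΔP_A = f(L/D)(ρV²/2) = 692.8 Pa.
Pipe B: V = Q/A = 0.000516/0.0003597 = 1.435 m/s; Re = 2.279e+04; ε/D = 0.000131; Haaland → f = 0.02515; ΔP_B = f(L/D)(ρV²/2) = 1.133e+04 Pa.
ΔP_A/ΔP_B = 692.8/1.133e+04 = 0.0612.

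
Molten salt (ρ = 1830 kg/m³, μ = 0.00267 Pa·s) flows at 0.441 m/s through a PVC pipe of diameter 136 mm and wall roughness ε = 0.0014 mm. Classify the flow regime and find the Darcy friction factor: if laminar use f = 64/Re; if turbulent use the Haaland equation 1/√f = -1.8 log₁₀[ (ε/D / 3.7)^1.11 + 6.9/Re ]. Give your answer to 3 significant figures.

f ≈ 0.0217

Re = ρVD/μ = 1830·0.441·0.136/0.00267 = 4.111e+04.
Re > 4000 → turbulent. ε/D = 1.4e-06/0.136 = 1.03e-05; Haaland: 1/√f = -1.8 log₁₀[6.81e-07 + 0.000168] = 6.792, so f = 0.02168.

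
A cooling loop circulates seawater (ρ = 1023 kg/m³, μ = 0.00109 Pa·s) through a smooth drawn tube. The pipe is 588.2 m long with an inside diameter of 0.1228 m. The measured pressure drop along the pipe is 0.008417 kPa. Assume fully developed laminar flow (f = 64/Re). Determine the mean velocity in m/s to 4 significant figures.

V ≈ 0.006187 m/s

For laminar flow, f = 64/Re with Re = ρVD/μ, so Darcy-Weisbach reduces to ΔP = 32μLV/D². Solving for V: V = ΔP·D²/(32μL) = 8.417·(0.1228)²/(32·0.00109·588.2) = 0.006187 m/s.
Check: Re = ρVD/μ = 1023·0.006187·0.1228/0.00109 = 713 < 2300, so the laminar assumption holds.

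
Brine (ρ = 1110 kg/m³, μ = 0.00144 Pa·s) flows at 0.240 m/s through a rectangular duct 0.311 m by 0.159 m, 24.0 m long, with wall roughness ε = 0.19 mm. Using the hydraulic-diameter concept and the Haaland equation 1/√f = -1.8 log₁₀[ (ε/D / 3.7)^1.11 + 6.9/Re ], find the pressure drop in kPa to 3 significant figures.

Hydraulic diameter D_h = 4A/P = 4·(0.311·0.159)/(2·(0.311+0.159)) = 0.1978/0.94 = 0.2104 m.
Re = ρVD_h/μ = 1110·0.24·0.2104/0.00144 = 3.893e+04.
ε/D_h = 0.00019/0.2104 = 0.000903; Haaland gives 1/√f = -1.8 log₁₀[9.77e-05+0.000177] = 6.409, so f = 0.02434.
ΔP = f(L/D_h)(ρV²/2) = 0.02434·24/0.2104·31.97 = 88.76 Pa.
ΔP = 0.0888 kPa.

ΔP ≈ 0.0888 kPa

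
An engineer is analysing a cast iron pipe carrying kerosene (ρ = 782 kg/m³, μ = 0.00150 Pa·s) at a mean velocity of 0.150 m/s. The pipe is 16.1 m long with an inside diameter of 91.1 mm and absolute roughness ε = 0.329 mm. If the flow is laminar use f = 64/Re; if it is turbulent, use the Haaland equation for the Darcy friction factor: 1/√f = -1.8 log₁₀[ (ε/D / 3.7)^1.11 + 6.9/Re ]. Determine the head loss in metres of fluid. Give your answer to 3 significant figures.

h_f ≈ 0.00772 m

Reynolds number Re = ρVD/μ = 782 · 0.15 · 0.0911 / 0.0015 = 7124.
Re > 4000 → turbulent. Relative roughness ε/D = 0.000329/0.0911 = 0.00361. Haaland: 1/√f = -1.8 log₁₀[(0.00361/3.7)^1.11 + 6.9/7124] = -1.8 log₁₀[0.000455 + 0.000969] = 5.124, so f = 0.03809.
Darcy-Weisbach: ΔP = f(L/D)(ρV²/2) = 0.03809·(16.1/0.0911)·(782·0.15²/2) = 0.03809·176.7·8.797 = 59.22 Pa.
Head loss h_f = ΔP/(ρg) = 59.22/(782·9.81) = 0.00772 m.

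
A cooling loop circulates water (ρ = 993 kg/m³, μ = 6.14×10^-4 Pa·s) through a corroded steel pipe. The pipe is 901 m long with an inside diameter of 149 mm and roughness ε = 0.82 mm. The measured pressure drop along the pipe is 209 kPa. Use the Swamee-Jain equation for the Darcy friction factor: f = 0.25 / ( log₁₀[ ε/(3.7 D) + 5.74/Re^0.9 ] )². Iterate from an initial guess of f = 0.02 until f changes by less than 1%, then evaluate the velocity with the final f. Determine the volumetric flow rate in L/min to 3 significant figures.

Q ≈ 1550 L/min

Rearranging Darcy-Weisbach: V = √(2·ΔP·D/(f·L·ρ)). With ε/D = 0.00082/0.149 = 0.0055, iterate starting from f = 0.02:
  f = 0.02 → V = √(2·2.09e+05·0.149/(0.02·901·993)) = 1.866 m/s; Re = ρVD/μ = 4.496e+05; f → 0.03157
  f = 0.03157 → V = 1.485 m/s; Re = 3.578e+05; f → 0.03164
Converged (Δf/f < 1%). With the final f = 0.03164: V = √(2·2.09e+05·0.149/(0.03164·901·993)) = 1.483 m/s.
Q = V·A = 1.483·(π/4·0.149²) = 0.02586 m³/s = 1550 L/min.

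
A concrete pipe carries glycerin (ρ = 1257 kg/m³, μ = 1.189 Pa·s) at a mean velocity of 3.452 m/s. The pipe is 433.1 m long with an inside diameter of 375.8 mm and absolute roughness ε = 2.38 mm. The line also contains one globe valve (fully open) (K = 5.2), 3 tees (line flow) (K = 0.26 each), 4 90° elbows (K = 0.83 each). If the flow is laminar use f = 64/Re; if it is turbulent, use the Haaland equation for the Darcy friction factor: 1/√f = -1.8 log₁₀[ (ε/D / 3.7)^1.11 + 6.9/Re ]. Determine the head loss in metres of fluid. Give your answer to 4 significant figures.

h_f ≈ 38.31 m

Reynolds number Re = ρVD/μ = 1257 · 3.452 · 0.3758 / 1.19 = 1371.
Re < 2300 → laminar flow, so f = 64/Re = 64/1371 = 0.04667 (the turbulent correlation is not needed).
Total minor-loss coefficient ΣK = 1·5.2 + 3·0.26 + 4·0.83 = 9.3.
ΔP = [f·L/D + ΣK]·(ρV²/2) = [0.04667·433.1/0.3758 + 9.3]·(1257·3.452²/2) = [53.78 + 9.3]·7489 = 4.724e+05 Pa.
Head loss h_f = ΔP/(ρg) = 4.724e+05/(1257·9.81) = 38.31 m.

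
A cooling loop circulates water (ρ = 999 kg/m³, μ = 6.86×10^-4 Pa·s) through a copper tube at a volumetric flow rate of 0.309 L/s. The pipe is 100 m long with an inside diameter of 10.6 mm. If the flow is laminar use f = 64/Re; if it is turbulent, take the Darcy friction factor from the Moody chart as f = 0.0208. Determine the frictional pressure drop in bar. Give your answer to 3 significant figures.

Q = 0.309 L/s = 0.309/1000 = 0.000309 m³/s.
Cross-sectional area A = πD²/4 = π(0.0106)²/4 = 8.825e-05 m²; mean velocity V = Q/A = 0.000309/8.825e-05 = 3.502 m/s.
Reynolds number Re = ρVD/μ = 999 · 3.502 · 0.0106 / 0.000686 = 5.405e+04.
Re > 4000 → turbulent; use the Moody-chart value f = 0.0208.
Darcy-Weisbach: ΔP = f(L/D)(ρV²/2) = 0.0208·(100/0.0106)·(999·3.502²/2) = 0.0208·9434·6124 = 1.202e+06 Pa.
ΔP = 1.202e+06 Pa = 12.0 bar.

ΔP ≈ 12.0 bar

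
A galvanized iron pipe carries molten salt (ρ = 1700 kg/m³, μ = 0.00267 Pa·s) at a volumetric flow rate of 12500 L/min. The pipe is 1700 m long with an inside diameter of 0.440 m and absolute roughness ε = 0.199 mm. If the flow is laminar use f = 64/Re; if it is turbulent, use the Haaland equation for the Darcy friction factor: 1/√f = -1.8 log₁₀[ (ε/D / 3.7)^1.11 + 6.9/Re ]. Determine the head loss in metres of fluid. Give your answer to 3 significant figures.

Q = 12500 L/min = 12500/60000 = 0.2083 m³/s.
Cross-sectional area A = πD²/4 = π(0.44)²/4 = 0.1521 m²; mean velocity V = Q/A = 0.2083/0.1521 = 1.37 m/s.
Reynolds number Re = ρVD/μ = 1700 · 1.37 · 0.44 / 0.00267 = 3.838e+05.
Re > 4000 → turbulent. Relative roughness ε/D = 0.000199/0.44 = 0.000452. Haaland: 1/√f = -1.8 log₁₀[(0.000452/3.7)^1.11 + 6.9/3.838e+05] = -1.8 log₁₀[4.54e-05 + 1.8e-05] = 7.557, so f = 0.01751.
Darcy-Weisbach: ΔP = f(L/D)(ρV²/2) = 0.01751·(1700/0.44)·(1700·1.37²/2) = 0.01751·3864·1596 = 1.08e+05 Pa.
Head loss h_f = ΔP/(ρg) = 1.08e+05/(1700·9.81) = 6.47 m.

h_f ≈ 6.47 m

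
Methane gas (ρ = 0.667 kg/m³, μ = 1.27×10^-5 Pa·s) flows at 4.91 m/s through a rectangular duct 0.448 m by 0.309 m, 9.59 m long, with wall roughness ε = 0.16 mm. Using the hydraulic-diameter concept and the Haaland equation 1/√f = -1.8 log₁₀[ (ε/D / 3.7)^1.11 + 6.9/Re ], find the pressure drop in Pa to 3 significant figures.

Hydraulic diameter D_h = 4A/P = 4·(0.448·0.309)/(2·(0.448+0.309)) = 0.5537/1.514 = 0.3657 m.
Re = ρVD_h/μ = 0.667·4.91·0.3657/1.27e-05 = 9.431e+04.
ε/D_h = 0.00016/0.3657 = 0.000437; Haaland gives 1/√f = -1.8 log₁₀[4.37e-05+7.32e-05] = 7.078, so f = 0.01996.
ΔP = f(L/D_h)(ρV²/2) = 0.01996·9.59/0.3657·8.04 = 4.208 Pa.

ΔP ≈ 4.21 Pa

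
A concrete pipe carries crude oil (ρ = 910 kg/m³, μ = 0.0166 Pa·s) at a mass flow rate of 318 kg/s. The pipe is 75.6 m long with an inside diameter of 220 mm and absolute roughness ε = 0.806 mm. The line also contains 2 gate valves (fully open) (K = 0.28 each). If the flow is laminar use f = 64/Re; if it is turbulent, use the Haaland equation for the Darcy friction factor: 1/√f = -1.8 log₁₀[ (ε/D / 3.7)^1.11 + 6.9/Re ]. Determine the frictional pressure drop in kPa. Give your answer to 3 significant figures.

ΔP ≈ 401 kPa

A = πD²/4 = π(0.22)²/4 = 0.03801 m²; mean velocity V = ṁ/(ρA) = 318/(910 · 0.03801) = 9.193 m/s.
Reynolds number Re = ρVD/μ = 910 · 9.193 · 0.22 / 0.0166 = 1.109e+05.
Re > 4000 → turbulent. Relative roughness ε/D = 0.000806/0.22 = 0.00366. Haaland: 1/√f = -1.8 log₁₀[(0.00366/3.7)^1.11 + 6.9/1.109e+05] = -1.8 log₁₀[0.000463 + 6.22e-05] = 5.904, so f = 0.02869.
Total minor-loss coefficient ΣK = 2·0.28 = 0.56.
ΔP = [f·L/D + ΣK]·(ρV²/2) = [0.02869·75.6/0.22 + 0.56]·(910·9.193²/2) = [9.859 + 0.56]·3.845e+04 = 4.006e+05 Pa.
ΔP = 4.006e+05 Pa = 401 kPa.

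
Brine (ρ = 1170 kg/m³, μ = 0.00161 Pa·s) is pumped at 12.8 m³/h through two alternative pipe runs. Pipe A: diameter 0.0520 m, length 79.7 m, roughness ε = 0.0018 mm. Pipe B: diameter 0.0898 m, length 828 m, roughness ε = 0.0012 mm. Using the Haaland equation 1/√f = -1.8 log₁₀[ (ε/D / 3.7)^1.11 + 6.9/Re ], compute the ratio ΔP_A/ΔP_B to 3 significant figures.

ΔP_A/ΔP_B ≈ 1.31

Pipe A: V = Q/A = 0.003556/0.002124 = 1.674 m/s; Re = 6.327e+04; ε/D = 3.46e-05; Haaland → f = 0.01976; ΔP_A = f(L/D)(ρV²/2) = 4.966e+04 Pa.
Pipe B: V = Q/A = 0.003556/0.006333 = 0.5614 m/s; Re = 3.664e+04; ε/D = 1.34e-05; Haaland → f = 0.02227; ΔP_B = f(L/D)(ρV²/2) = 3.785e+04 Pa.
ΔP_A/ΔP_B = 4.966e+04/3.785e+04 = 1.31.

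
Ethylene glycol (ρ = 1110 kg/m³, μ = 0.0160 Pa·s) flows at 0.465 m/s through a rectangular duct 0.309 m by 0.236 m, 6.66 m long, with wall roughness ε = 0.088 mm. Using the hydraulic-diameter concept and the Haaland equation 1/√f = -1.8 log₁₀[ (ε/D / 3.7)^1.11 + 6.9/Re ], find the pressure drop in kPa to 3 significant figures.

Hydraulic diameter D_h = 4A/P = 4·(0.309·0.236)/(2·(0.309+0.236)) = 0.2917/1.09 = 0.2676 m.
Re = ρVD_h/μ = 1110·0.465·0.2676/0.016 = 8633.
ε/D_h = 8.8e-05/0.2676 = 0.000329; Haaland gives 1/√f = -1.8 log₁₀[3.19e-05+0.000799] = 5.545, so f = 0.03253.
ΔP = f(L/D_h)(ρV²/2) = 0.03253·6.66/0.2676·120 = 97.15 Pa.
ΔP = 0.0971 kPa.

ΔP ≈ 0.0971 kPa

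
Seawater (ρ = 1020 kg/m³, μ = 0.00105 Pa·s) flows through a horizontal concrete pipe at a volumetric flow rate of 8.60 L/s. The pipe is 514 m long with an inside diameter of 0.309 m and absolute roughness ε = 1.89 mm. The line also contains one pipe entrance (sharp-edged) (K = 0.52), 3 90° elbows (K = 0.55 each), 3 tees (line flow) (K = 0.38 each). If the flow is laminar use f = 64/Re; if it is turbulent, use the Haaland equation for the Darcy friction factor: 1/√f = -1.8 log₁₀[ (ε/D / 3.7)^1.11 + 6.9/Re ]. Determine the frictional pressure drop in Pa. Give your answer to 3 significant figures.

ΔP ≈ 407 Pa

Q = 8.60 L/s = 8.60/1000 = 0.0086 m³/s.
Cross-sectional area A = πD²/4 = π(0.309)²/4 = 0.07499 m²; mean velocity V = Q/A = 0.0086/0.07499 = 0.1147 m/s.
Reynolds number Re = ρVD/μ = 1020 · 0.1147 · 0.309 / 0.00105 = 3.442e+04.
Re > 4000 → turbulent. Relative roughness ε/D = 0.00189/0.309 = 0.00612. Haaland: 1/√f = -1.8 log₁₀[(0.00612/3.7)^1.11 + 6.9/3.442e+04] = -1.8 log₁₀[0.000817 + 0.0002] = 5.386, so f = 0.03447.
Total minor-loss coefficient ΣK = 1·0.52 + 3·0.55 + 3·0.38 = 3.31.
ΔP = [f·L/D + ΣK]·(ρV²/2) = [0.03447·514/0.309 + 3.31]·(1020·0.1147²/2) = [57.33 + 3.31]·6.707 = 406.8 Pa.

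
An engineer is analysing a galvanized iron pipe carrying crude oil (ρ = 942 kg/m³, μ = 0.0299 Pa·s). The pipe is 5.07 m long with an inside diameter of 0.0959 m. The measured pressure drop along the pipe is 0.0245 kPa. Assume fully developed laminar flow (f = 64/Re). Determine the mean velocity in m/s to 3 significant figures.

V ≈ 0.0464 m/s

For laminar flow, f = 64/Re with Re = ρVD/μ, so Darcy-Weisbach reduces to ΔP = 32μLV/D². Solving for V: V = ΔP·D²/(32μL) = 24.5·(0.0959)²/(32·0.0299·5.07) = 0.04645 m/s.
Check: Re = ρVD/μ = 942·0.04645·0.0959/0.0299 = 140.3 < 2300, so the laminar assumption holds.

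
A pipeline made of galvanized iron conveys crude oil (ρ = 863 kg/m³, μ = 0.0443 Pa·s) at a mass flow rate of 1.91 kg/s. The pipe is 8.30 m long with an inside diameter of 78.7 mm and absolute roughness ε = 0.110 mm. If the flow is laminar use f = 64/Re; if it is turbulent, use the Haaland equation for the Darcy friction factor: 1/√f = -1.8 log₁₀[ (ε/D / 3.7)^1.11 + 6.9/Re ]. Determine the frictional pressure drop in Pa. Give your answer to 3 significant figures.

A = πD²/4 = π(0.0787)²/4 = 0.004865 m²; mean velocity V = ṁ/(ρA) = 1.91/(863 · 0.004865) = 0.455 m/s.
Reynolds number Re = ρVD/μ = 863 · 0.455 · 0.0787 / 0.0443 = 697.5.
Re < 2300 → laminar flow, so f = 64/Re = 64/697.5 = 0.09175 (the turbulent correlation is not needed).
Darcy-Weisbach: ΔP = f(L/D)(ρV²/2) = 0.09175·(8.3/0.0787)·(863·0.455²/2) = 0.09175·105.5·89.32 = 864.3 Pa.

ΔP ≈ 864 Pa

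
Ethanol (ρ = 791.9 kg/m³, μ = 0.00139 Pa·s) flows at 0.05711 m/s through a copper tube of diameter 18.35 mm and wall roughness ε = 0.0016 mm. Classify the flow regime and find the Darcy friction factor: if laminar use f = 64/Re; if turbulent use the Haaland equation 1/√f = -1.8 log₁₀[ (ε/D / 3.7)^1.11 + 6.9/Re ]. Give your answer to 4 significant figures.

Re = ρVD/μ = 791.9·0.05711·0.01835/0.00139 = 597.
Re < 2300 → laminar, so f = 64/Re = 0.1072 (roughness is irrelevant in laminar flow).

f ≈ 0.1072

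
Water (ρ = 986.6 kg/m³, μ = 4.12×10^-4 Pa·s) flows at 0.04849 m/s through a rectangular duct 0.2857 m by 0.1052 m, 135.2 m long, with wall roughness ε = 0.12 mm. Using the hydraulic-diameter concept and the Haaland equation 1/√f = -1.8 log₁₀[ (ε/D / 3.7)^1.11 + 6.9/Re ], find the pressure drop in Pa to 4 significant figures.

ΔP ≈ 28.41 Pa

Hydraulic diameter D_h = 4A/P = 4·(0.2857·0.1052)/(2·(0.2857+0.1052)) = 0.1202/0.7818 = 0.1538 m.
Re = ρVD_h/μ = 986.6·0.04849·0.1538/0.000412 = 1.786e+04.
ε/D_h = 0.00012/0.1538 = 0.00078; Haaland gives 1/√f = -1.8 log₁₀[8.31e-05+0.000386] = 5.991, so f = 0.02786.
ΔP = f(L/D_h)(ρV²/2) = 0.02786·135.2/0.1538·1.16 = 28.41 Pa.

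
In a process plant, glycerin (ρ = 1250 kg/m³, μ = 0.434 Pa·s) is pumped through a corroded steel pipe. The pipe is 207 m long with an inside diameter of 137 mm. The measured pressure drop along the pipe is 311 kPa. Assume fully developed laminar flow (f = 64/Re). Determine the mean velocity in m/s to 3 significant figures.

V ≈ 2.03 m/s

For laminar flow, f = 64/Re with Re = ρVD/μ, so Darcy-Weisbach reduces to ΔP = 32μLV/D². Solving for V: V = ΔP·D²/(32μL) = 3.11e+05·(0.137)²/(32·0.434·207) = 2.03 m/s.
Check: Re = ρVD/μ = 1250·2.03·0.137/0.434 = 801.2 < 2300, so the laminar assumption holds.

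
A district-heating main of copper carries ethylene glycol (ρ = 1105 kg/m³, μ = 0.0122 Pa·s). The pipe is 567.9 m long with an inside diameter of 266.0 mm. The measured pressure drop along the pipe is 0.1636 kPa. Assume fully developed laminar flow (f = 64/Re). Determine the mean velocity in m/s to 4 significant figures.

For laminar flow, f = 64/Re with Re = ρVD/μ, so Darcy-Weisbach reduces to ΔP = 32μLV/D². Solving for V: V = ΔP·D²/(32μL) = 163.6·(0.266)²/(32·0.0122·567.9) = 0.05221 m/s.
Check: Re = ρVD/μ = 1105·0.05221·0.266/0.0122 = 1258 < 2300, so the laminar assumption holds.

V ≈ 0.05221 m/s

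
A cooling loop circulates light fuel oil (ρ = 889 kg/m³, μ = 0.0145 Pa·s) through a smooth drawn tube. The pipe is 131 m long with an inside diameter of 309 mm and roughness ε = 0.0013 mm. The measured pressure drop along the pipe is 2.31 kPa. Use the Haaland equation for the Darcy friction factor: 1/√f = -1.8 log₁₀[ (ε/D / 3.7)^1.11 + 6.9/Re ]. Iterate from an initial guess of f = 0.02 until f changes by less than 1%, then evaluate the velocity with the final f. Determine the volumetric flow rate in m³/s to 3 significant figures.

Rearranging Darcy-Weisbach: V = √(2·ΔP·D/(f·L·ρ)). With ε/D = 1.3e-06/0.309 = 4.21e-06, iterate starting from f = 0.02:
  f = 0.02 → V = √(2·2310·0.309/(0.02·131·889)) = 0.7829 m/s; Re = ρVD/μ = 1.483e+04; f → 0.0278
  f = 0.0278 → V = 0.6641 m/s; Re = 1.258e+04; f → 0.02903
  f = 0.02903 → V = 0.6498 m/s; Re = 1.231e+04; f → 0.0292
Converged (Δf/f < 1%). With the final f = 0.0292: V = √(2·2310·0.309/(0.0292·131·889)) = 0.6479 m/s.
Q = V·A = 0.6479·(π/4·0.309²) = 0.04859 m³/s = 0.0486 m³/s.

Q ≈ 0.0486 m³/s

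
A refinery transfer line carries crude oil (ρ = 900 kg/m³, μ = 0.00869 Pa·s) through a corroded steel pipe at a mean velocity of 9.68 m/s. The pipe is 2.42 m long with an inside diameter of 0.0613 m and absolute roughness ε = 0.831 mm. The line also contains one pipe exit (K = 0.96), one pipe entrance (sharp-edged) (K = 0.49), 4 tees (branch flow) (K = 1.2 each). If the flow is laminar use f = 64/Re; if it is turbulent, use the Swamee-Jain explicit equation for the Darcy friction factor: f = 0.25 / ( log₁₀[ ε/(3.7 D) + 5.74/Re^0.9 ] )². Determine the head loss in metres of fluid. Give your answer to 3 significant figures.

h_f ≈ 38.0 m

Reynolds number Re = ρVD/μ = 900 · 9.68 · 0.0613 / 0.00869 = 6.146e+04.
Re > 4000 → turbulent. Relative roughness ε/D = 0.000831/0.0613 = 0.0136. Swamee-Jain: f = 0.25/(log₁₀[0.0136/3.7 + 5.74/6.146e+04^0.9])² = 0.25/(log₁₀[0.00366 + 0.000281])² = 0.25/(-2.404)² = 0.04326.
Total minor-loss coefficient ΣK = 1·0.96 + 1·0.49 + 4·1.2 = 6.25.
ΔP = [f·L/D + ΣK]·(ρV²/2) = [0.04326·2.42/0.0613 + 6.25]·(900·9.68²/2) = [1.708 + 6.25]·4.217e+04 = 3.356e+05 Pa.
Head loss h_f = ΔP/(ρg) = 3.356e+05/(900·9.81) = 38.0 m.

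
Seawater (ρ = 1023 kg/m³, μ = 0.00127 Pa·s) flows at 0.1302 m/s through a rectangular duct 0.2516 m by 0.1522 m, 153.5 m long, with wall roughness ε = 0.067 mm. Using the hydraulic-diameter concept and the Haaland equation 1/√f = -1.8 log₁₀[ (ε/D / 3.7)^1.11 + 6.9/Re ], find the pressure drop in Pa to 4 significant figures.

ΔP ≈ 185.3 Pa

Hydraulic diameter D_h = 4A/P = 4·(0.2516·0.1522)/(2·(0.2516+0.1522)) = 0.1532/0.8076 = 0.1897 m.
Re = ρVD_h/μ = 1023·0.1302·0.1897/0.00127 = 1.989e+04.
ε/D_h = 6.7e-05/0.1897 = 0.000353; Haaland gives 1/√f = -1.8 log₁₀[3.45e-05+0.000347] = 6.154, so f = 0.02641.
ΔP = f(L/D_h)(ρV²/2) = 0.02641·153.5/0.1897·8.671 = 185.3 Pa.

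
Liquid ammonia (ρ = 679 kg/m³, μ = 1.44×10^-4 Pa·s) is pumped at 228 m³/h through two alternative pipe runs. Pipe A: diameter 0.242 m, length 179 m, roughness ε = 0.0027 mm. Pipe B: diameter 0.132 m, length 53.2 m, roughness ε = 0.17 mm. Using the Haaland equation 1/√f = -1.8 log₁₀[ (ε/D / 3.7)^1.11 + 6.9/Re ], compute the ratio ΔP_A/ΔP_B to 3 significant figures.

Pipe A: V = Q/A = 0.06333/0.046 = 1.377 m/s; Re = 1.571e+06; ε/D = 1.12e-05; Haaland → f = 0.01103; ΔP_A = f(L/D)(ρV²/2) = 5252 Pa.
Pipe B: V = Q/A = 0.06333/0.01368 = 4.628 m/s; Re = 2.881e+06; ε/D = 0.00129; Haaland → f = 0.02102; ΔP_B = f(L/D)(ρV²/2) = 6.161e+04 Pa.
ΔP_A/ΔP_B = 5252/6.161e+04 = 0.0853.

ΔP_A/ΔP_B ≈ 0.0853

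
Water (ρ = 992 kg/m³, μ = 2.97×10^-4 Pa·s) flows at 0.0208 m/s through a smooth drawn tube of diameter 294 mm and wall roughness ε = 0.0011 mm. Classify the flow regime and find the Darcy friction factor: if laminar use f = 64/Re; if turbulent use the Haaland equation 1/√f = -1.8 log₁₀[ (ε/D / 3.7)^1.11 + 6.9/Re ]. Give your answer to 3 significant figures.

Re = ρVD/μ = 992·0.0208·0.294/0.000297 = 2.043e+04.
Re > 4000 → turbulent. ε/D = 1.1e-06/0.294 = 3.74e-06; Haaland: 1/√f = -1.8 log₁₀[2.22e-07 + 0.000338] = 6.248, so f = 0.02562.

f ≈ 0.0256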